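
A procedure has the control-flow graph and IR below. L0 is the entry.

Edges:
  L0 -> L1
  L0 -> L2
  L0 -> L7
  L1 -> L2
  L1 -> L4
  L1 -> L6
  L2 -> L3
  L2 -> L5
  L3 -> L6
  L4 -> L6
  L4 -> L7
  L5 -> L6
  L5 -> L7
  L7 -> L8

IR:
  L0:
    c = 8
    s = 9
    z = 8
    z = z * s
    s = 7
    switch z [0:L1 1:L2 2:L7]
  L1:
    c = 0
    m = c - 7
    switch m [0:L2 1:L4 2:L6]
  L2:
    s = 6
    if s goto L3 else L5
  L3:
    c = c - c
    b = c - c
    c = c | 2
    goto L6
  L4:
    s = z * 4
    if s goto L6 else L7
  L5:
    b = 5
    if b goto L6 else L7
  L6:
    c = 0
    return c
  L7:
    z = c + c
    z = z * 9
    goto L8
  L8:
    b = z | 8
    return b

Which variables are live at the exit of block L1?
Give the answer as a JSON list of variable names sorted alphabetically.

Answer: ["c", "z"]

Derivation:
def/use:
  L0: def={c,s,z} ue=∅
  L1: def={c,m} ue=∅
  L2: def={s} ue=∅
  L3: def={b,c} ue={c}
  L4: def={s} ue={z}
  L5: def={b} ue=∅
  L6: def={c} ue=∅
  L7: def={z} ue={c}
  L8: def={b} ue={z}

Backward fixpoint:
  L0: in=∅ out={c,z}
  L1: in={z} out={c,z}
  L2: in={c} out={c}
  L3: in={c} out=∅
  L4: in={c,z} out={c}
  L5: in={c} out={c}
  L6: in=∅ out=∅
  L7: in={c} out={z}
  L8: in={z} out=∅

live-out(L1) = ["c", "z"]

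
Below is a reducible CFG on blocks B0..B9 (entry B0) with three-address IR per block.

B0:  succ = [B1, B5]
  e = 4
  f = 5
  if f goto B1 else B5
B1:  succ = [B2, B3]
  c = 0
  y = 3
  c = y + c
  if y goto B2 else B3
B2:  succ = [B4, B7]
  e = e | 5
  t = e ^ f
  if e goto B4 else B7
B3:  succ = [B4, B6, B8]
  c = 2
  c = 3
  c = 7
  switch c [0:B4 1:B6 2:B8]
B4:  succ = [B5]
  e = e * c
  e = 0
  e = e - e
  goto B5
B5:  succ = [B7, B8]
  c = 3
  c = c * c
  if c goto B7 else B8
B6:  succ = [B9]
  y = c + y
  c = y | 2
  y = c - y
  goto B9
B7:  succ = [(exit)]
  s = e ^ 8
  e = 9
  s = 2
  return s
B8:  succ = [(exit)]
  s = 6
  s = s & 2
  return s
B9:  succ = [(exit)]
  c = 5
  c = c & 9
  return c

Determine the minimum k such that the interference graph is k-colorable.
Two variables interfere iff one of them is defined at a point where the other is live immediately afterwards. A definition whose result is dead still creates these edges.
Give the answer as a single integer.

Answer: 4

Analysis:
Per-block:
  B0 def {e,f} use ∅
  B1 def {c,y} use ∅
  B2 def {e,t} use {e,f}
  B3 def {c} use ∅
  B4 def {e} use {c,e}
  B5 def {c} use ∅
  B6 def {c,y} use {c,y}
  B7 def {e,s} use {e}
  B8 def {s} use ∅
  B9 def {c} use ∅

Backward fixpoint:
  B0: in=∅ out={e,f}
  B1: in={e,f} out={c,e,f,y}
  B2: in={c,e,f} out={c,e}
  B3: in={e,y} out={c,e,y}
  B4: in={c,e} out={e}
  B5: in={e} out={e}
  B6: in={c,y} out=∅
  B7: in={e} out=∅
  B8: in=∅ out=∅
  B9: in=∅ out=∅

Conflict graph:
  c: {e,f,t,y}
  e: {c,f,t,y}
  f: {c,e,y}
  s: ∅
  t: {c,e}
  y: {c,e,f}

Colouring:
  {c,e,f,y} pairwise interfere (4-clique) ⇒ χ ≥ 4
  4-colouring: r0={c,s}  r1={e}  r2={f,t}  r3={y}
  χ = 4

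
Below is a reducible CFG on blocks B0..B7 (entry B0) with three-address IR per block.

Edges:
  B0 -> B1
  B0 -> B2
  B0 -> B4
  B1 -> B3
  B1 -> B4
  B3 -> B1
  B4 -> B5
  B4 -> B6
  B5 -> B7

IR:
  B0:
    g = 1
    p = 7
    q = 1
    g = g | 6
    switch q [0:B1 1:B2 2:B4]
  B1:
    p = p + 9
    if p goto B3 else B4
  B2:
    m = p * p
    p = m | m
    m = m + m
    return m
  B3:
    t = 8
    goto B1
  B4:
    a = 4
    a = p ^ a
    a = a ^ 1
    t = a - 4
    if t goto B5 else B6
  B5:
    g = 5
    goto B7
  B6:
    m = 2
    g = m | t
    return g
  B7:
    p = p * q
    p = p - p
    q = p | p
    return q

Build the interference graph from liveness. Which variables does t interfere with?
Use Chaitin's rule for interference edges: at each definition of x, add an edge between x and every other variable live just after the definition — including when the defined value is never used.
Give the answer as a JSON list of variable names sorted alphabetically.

def/use:
  B0 def {g,p,q} use ∅
  B1 def {p} use {p}
  B2 def {m,p} use {p}
  B3 def {t} use ∅
  B4 def {a,t} use {p}
  B5 def {g} use ∅
  B6 def {g,m} use {t}
  B7 def {p,q} use {p,q}

Backward fixpoint:
  live B0: ∅→{p,q}
  live B1: {p,q}→{p,q}
  live B2: {p}→∅
  live B3: {p,q}→{p,q}
  live B4: {p,q}→{p,q,t}
  live B5: {p,q}→{p,q}
  live B6: {t}→∅
  live B7: {p,q}→∅

Interference:
  a: {p,q}
  g: {p,q}
  m: {p,t}
  p: {a,g,m,q,t}
  q: {a,g,p,t}
  t: {m,p,q}

N(t) = ["m", "p", "q"]

Answer: ["m", "p", "q"]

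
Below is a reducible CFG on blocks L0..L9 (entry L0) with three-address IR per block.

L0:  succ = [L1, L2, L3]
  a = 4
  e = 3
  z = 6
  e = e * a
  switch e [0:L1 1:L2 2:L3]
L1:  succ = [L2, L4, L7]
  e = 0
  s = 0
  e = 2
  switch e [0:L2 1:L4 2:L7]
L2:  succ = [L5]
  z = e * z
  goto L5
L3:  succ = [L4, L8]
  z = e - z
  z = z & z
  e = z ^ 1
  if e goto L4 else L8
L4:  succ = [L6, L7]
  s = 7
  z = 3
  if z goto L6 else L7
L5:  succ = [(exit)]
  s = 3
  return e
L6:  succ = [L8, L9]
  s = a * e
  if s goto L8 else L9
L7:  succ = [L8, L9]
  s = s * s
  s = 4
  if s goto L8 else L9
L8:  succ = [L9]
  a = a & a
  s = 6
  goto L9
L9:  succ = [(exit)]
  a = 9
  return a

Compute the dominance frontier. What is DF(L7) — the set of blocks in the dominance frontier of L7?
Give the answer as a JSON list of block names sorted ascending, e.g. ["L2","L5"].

idom tree: L1←L0 L2←L0 L3←L0 L4←L0 L5←L2 L6←L4 L7←L0 L8←L0 L9←L0
Join-block Dom:
  L2: preds {L0,L1}: {L0} ∩ {L0,L1} = {L0}; idom=L0
  L4: preds {L1,L3}: {L0,L1} ∩ {L0,L3} = {L0}; idom=L0
  L7: preds {L1,L4}: {L0,L1} ∩ {L0,L4} = {L0}; idom=L0
  L8: preds {L3,L6,L7}: {L0,L3} ∩ {L0,L4,L6} ∩ {L0,L7} = {L0}; idom=L0
  L9: preds {L6,L7,L8}: {L0,L4,L6} ∩ {L0,L7} ∩ {L0,L8} = {L0}; idom=L0

DF walk-up:
  L2←L0: walk · to L0
  L2←L1: walk L1 to L0
  L4←L1: walk L1 to L0
  L4←L3: walk L3 to L0
  L7←L1: walk L1 to L0
  L7←L4: walk L4 to L0
  L8←L3: walk L3 to L0
  L8←L6: walk L6→L4 to L0
  L8←L7: walk L7 to L0
  L9←L6: walk L6→L4 to L0
  L9←L7: walk L7 to L0
  L9←L8: walk L8 to L0
  L0: DF=∅
  L1: DF={L2,L4,L7}
  L2: DF=∅
  L3: DF={L4,L8}
  L4: DF={L7,L8,L9}
  L5: DF=∅
  L6: DF={L8,L9}
  L7: DF={L8,L9}
  L8: DF={L9}
  L9: DF=∅

DF(L7) = ["L8", "L9"]

Answer: ["L8", "L9"]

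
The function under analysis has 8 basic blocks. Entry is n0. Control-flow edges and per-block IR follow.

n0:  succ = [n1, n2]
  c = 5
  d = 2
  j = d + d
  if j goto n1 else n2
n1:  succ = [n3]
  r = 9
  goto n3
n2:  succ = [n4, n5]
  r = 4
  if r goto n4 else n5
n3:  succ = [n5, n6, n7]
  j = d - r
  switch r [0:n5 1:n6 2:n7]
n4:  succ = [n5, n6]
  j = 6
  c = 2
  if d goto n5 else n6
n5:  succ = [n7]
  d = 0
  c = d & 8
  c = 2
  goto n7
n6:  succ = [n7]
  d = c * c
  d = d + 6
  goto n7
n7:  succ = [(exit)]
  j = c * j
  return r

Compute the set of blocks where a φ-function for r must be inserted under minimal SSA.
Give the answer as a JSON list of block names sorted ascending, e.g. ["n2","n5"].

Answer: ["n5", "n6", "n7"]

Working:
idom tree: n1←n0 n2←n0 n3←n1 n4←n2 n5←n0 n6←n0 n7←n0
Join-block Dom:
  n5: preds {n2,n3,n4}: {n0,n2} ∩ {n0,n1,n3} ∩ {n0,n2,n4} = {n0}; idom=n0
  n6: preds {n3,n4}: {n0,n1,n3} ∩ {n0,n2,n4} = {n0}; idom=n0
  n7: preds {n3,n5,n6}: {n0,n1,n3} ∩ {n0,n5} ∩ {n0,n6} = {n0}; idom=n0

DF walk-up:
  n5←n2: walk n2 to n0
  n5←n3: walk n3→n1 to n0
  n5←n4: walk n4→n2 to n0
  n6←n3: walk n3→n1 to n0
  n6←n4: walk n4→n2 to n0
  n7←n3: walk n3→n1 to n0
  n7←n5: walk n5 to n0
  n7←n6: walk n6 to n0
  DF(n0)=∅
  DF(n1)={n5,n6,n7}
  DF(n2)={n5,n6}
  DF(n3)={n5,n6,n7}
  DF(n4)={n5,n6}
  DF(n5)={n7}
  DF(n6)={n7}
  DF(n7)=∅

φ for r: defs {n1,n2}
  DF⁺ = {n5,n6,n7}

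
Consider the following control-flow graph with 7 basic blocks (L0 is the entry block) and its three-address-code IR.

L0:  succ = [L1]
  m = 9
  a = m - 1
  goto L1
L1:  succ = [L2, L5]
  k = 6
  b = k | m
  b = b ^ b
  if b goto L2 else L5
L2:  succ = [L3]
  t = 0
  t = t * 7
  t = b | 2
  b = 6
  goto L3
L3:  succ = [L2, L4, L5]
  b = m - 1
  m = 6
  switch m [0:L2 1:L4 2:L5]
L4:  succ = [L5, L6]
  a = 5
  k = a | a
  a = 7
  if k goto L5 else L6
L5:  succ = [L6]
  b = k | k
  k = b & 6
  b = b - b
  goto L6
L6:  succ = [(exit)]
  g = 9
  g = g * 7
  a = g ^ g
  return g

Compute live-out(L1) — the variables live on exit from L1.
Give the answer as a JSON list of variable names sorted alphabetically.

Answer: ["b", "k", "m"]

Derivation:
Per-block:
  L0: def={a,m} ue=∅
  L1: def={b,k} ue={m}
  L2: def={b,t} ue={b}
  L3: def={b,m} ue={m}
  L4: def={a,k} ue=∅
  L5: def={b,k} ue={k}
  L6: def={a,g} ue=∅

Liveness:
  L0: in=∅ out={m}
  L1: in={m} out={b,k,m}
  L2: in={b,k,m} out={k,m}
  L3: in={k,m} out={b,k,m}
  L4: in=∅ out={k}
  L5: in={k} out=∅
  L6: in=∅ out=∅

live-out(L1) = ["b", "k", "m"]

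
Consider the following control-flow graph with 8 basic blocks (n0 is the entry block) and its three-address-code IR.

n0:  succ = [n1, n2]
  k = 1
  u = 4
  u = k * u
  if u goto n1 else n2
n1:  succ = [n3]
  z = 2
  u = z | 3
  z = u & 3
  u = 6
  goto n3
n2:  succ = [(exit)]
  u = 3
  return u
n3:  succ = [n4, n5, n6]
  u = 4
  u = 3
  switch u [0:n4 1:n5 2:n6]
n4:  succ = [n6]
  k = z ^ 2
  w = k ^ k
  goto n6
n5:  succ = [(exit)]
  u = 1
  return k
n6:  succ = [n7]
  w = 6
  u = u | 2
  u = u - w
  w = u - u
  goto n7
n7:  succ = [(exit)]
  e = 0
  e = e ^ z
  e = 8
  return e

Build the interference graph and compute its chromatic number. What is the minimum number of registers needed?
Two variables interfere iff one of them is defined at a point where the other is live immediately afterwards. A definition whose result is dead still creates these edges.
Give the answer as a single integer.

Answer: 3

Working:
Block summaries:
  n0 def {k,u} use ∅
  n1 def {u,z} use ∅
  n2 def {u} use ∅
  n3 def {u} use ∅
  n4 def {k,w} use {z}
  n5 def {u} use {k}
  n6 def {u,w} use {u}
  n7 def {e} use {z}

Live sets:
  live n0: ∅→{k}
  live n1: {k}→{k,z}
  live n2: ∅→∅
  live n3: {k,z}→{k,u,z}
  live n4: {u,z}→{u,z}
  live n5: {k}→∅
  live n6: {u,z}→{z}
  live n7: {z}→∅

Interference:
  e↔{z}
  k↔{u,z}
  u↔{k,w,z}
  w↔{u,z}
  z↔{e,k,u,w}

Registers:
  clique {k,u,z} ⇒ need ≥ 3
  3-colouring: R0={z}  R1={e,u}  R2={k,w}
  χ = 3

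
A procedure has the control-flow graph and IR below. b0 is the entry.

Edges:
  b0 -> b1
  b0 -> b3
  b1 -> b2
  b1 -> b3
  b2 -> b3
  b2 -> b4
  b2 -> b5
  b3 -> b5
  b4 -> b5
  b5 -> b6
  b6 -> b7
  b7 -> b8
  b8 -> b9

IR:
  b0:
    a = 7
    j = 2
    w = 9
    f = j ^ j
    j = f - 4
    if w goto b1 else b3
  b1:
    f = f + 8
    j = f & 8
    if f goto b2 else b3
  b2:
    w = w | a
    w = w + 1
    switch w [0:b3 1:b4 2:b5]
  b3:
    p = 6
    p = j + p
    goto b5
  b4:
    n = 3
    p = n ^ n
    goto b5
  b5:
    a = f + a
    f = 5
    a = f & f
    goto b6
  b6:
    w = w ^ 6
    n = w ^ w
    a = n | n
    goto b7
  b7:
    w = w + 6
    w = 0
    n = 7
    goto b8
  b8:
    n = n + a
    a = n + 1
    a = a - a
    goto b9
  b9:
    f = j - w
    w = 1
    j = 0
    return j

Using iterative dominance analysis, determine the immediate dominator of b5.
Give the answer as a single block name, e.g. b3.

Answer: b0

Working:
idom tree: b1←b0 b2←b1 b3←b0 b4←b2 b5←b0 b6←b5 b7←b6 b8←b7 b9←b8
Dom at joins:
  b3: preds {b0,b1,b2}: {b0} ∩ {b0,b1} ∩ {b0,b1,b2} = {b0}; idom=b0
  b5: preds {b2,b3,b4}: {b0,b1,b2} ∩ {b0,b3} ∩ {b0,b1,b2,b4} = {b0}; idom=b0

idom(b5) = b0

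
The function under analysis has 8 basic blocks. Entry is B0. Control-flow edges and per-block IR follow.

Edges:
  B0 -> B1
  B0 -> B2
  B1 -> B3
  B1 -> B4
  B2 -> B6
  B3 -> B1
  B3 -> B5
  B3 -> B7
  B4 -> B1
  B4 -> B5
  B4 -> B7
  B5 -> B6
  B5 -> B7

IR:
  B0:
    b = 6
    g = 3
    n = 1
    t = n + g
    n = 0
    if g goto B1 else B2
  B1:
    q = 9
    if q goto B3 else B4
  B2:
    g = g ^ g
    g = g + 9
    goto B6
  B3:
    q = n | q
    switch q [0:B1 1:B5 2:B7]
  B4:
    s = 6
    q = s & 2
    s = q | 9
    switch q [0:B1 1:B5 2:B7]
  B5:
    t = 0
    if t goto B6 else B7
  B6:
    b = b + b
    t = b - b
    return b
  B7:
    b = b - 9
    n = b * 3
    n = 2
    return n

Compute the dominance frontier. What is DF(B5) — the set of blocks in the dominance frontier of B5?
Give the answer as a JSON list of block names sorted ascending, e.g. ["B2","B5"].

Answer: ["B6", "B7"]

Analysis:
idom tree: B1←B0 B2←B0 B3←B1 B4←B1 B5←B1 B6←B0 B7←B1
Join-block Dom:
  B1: preds {B0,B3,B4}: {B0} ∩ {B0,B1,B3} ∩ {B0,B1,B4} = {B0}; idom=B0
  B5: preds {B3,B4}: {B0,B1,B3} ∩ {B0,B1,B4} = {B0,B1}; idom=B1
  B6: preds {B2,B5}: {B0,B2} ∩ {B0,B1,B5} = {B0}; idom=B0
  B7: preds {B3,B4,B5}: {B0,B1,B3} ∩ {B0,B1,B4} ∩ {B0,B1,B5} = {B0,B1}; idom=B1

DF derivation:
  join B1 pred B0: · stop@B0
  join B1 pred B3: B3→B1 stop@B0
  join B1 pred B4: B4→B1 stop@B0
  join B5 pred B3: B3 stop@B1
  join B5 pred B4: B4 stop@B1
  join B6 pred B2: B2 stop@B0
  join B6 pred B5: B5→B1 stop@B0
  join B7 pred B3: B3 stop@B1
  join B7 pred B4: B4 stop@B1
  join B7 pred B5: B5 stop@B1
  DF(B0)=∅
  DF(B1)={B1,B6}
  DF(B2)={B6}
  DF(B3)={B1,B5,B7}
  DF(B4)={B1,B5,B7}
  DF(B5)={B6,B7}
  DF(B6)=∅
  DF(B7)=∅

DF(B5) = ["B6", "B7"]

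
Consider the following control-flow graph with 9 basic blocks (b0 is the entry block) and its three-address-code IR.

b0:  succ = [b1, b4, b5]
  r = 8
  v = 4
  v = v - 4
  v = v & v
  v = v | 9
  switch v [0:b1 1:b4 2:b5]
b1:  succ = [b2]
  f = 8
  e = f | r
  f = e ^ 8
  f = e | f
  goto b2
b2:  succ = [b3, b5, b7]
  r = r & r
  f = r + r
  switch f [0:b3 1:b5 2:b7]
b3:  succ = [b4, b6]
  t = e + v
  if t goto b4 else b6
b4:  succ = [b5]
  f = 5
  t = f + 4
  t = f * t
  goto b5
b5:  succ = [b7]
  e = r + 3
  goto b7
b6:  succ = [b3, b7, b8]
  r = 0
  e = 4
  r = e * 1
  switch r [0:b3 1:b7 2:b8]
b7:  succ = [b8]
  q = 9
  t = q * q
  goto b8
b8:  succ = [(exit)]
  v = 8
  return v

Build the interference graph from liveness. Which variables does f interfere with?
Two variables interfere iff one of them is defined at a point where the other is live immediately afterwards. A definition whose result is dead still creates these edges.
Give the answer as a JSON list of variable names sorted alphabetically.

Block summaries:
  b0: def={r,v} ue=∅
  b1: def={e,f} ue={r}
  b2: def={f,r} ue={r}
  b3: def={t} ue={e,v}
  b4: def={f,t} ue=∅
  b5: def={e} ue={r}
  b6: def={e,r} ue=∅
  b7: def={q,t} ue=∅
  b8: def={v} ue=∅

Backward fixpoint:
  live b0: ∅→{r,v}
  live b1: {r,v}→{e,r,v}
  live b2: {e,r,v}→{e,r,v}
  live b3: {e,r,v}→{r,v}
  live b4: {r}→{r}
  live b5: {r}→∅
  live b6: {v}→{e,r,v}
  live b7: ∅→∅
  live b8: ∅→∅

Interference:
  e — {f,r,v}
  f — {e,r,t,v}
  q — ∅
  r — {e,f,t,v}
  t — {f,r,v}
  v — {e,f,r,t}

N(f) = ["e", "r", "t", "v"]

Answer: ["e", "r", "t", "v"]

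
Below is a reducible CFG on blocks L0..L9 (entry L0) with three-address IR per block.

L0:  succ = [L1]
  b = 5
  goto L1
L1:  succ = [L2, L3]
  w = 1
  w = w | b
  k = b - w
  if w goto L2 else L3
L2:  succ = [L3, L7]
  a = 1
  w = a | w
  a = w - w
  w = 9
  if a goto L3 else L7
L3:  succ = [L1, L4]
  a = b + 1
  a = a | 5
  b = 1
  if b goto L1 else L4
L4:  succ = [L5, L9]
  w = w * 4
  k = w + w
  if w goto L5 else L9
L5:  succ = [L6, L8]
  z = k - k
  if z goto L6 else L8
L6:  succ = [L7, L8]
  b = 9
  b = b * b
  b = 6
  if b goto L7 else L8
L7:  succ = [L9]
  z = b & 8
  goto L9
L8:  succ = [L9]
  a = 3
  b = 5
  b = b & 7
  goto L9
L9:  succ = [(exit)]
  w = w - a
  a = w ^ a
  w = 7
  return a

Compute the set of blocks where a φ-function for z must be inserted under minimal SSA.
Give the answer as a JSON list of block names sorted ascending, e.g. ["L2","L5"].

idom tree: L1←L0 L2←L1 L3←L1 L4←L3 L5←L4 L6←L5 L7←L1 L8←L5 L9←L1
Dom at joins:
  L1: preds {L0,L3}: {L0} ∩ {L0,L1,L3} = {L0}; idom=L0
  L3: preds {L1,L2}: {L0,L1} ∩ {L0,L1,L2} = {L0,L1}; idom=L1
  L7: preds {L2,L6}: {L0,L1,L2} ∩ {L0,L1,L3,L4,L5,L6} = {L0,L1}; idom=L1
  L8: preds {L5,L6}: {L0,L1,L3,L4,L5} ∩ {L0,L1,L3,L4,L5,L6} = {L0,L1,L3,L4,L5}; idom=L5
  L9: preds {L4,L7,L8}: {L0,L1,L3,L4} ∩ {L0,L1,L7} ∩ {L0,L1,L3,L4,L5,L8} = {L0,L1}; idom=L1

DF derivation:
  join L1 pred L0: · stop@L0
  join L1 pred L3: L3→L1 stop@L0
  join L3 pred L1: · stop@L1
  join L3 pred L2: L2 stop@L1
  join L7 pred L2: L2 stop@L1
  join L7 pred L6: L6→L5→L4→L3 stop@L1
  join L8 pred L5: · stop@L5
  join L8 pred L6: L6 stop@L5
  join L9 pred L4: L4→L3 stop@L1
  join L9 pred L7: L7 stop@L1
  join L9 pred L8: L8→L5→L4→L3 stop@L1
  DF(L0)=∅
  DF(L1)={L1}
  DF(L2)={L3,L7}
  DF(L3)={L1,L7,L9}
  DF(L4)={L7,L9}
  DF(L5)={L7,L9}
  DF(L6)={L7,L8}
  DF(L7)={L9}
  DF(L8)={L9}
  DF(L9)=∅

φ for z: defs {L5,L7}
  DF⁺ = {L7,L9}

Answer: ["L7", "L9"]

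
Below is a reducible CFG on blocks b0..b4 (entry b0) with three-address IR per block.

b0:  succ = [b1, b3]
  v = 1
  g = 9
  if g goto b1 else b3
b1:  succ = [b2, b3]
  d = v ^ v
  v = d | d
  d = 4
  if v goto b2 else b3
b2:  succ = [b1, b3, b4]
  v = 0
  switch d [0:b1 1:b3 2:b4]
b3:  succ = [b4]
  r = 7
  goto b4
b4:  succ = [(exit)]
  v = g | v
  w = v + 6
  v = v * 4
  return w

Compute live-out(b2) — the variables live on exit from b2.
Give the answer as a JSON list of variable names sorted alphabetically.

Answer: ["g", "v"]

Derivation:
Block summaries:
  b0 def {g,v} use ∅
  b1 def {d,v} use {v}
  b2 def {v} use {d}
  b3 def {r} use ∅
  b4 def {v,w} use {g,v}

Liveness:
  live b0: ∅→{g,v}
  live b1: {g,v}→{d,g,v}
  live b2: {d,g}→{g,v}
  live b3: {g,v}→{g,v}
  live b4: {g,v}→∅

live-out(b2) = ["g", "v"]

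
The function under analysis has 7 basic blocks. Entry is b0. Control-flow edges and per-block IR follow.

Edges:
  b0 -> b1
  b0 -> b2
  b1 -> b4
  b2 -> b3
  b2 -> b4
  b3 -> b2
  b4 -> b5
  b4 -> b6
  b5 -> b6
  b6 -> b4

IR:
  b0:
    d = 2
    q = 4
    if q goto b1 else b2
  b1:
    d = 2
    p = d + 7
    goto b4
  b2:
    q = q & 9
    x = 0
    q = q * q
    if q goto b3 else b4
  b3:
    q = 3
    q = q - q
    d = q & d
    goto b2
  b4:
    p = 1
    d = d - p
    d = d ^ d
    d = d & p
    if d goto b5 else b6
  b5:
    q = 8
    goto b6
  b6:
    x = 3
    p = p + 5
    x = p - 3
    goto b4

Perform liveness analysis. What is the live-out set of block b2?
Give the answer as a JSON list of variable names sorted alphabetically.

Answer: ["d"]

Derivation:
Block summaries:
  b0: {d,q} / ∅
  b1: {d,p} / ∅
  b2: {q,x} / {q}
  b3: {d,q} / {d}
  b4: {d,p} / {d}
  b5: {q} / ∅
  b6: {p,x} / {p}

Liveness:
  b0: in=∅ out={d,q}
  b1: in=∅ out={d}
  b2: in={d,q} out={d}
  b3: in={d} out={d,q}
  b4: in={d} out={d,p}
  b5: in={d,p} out={d,p}
  b6: in={d,p} out={d}

live-out(b2) = ["d"]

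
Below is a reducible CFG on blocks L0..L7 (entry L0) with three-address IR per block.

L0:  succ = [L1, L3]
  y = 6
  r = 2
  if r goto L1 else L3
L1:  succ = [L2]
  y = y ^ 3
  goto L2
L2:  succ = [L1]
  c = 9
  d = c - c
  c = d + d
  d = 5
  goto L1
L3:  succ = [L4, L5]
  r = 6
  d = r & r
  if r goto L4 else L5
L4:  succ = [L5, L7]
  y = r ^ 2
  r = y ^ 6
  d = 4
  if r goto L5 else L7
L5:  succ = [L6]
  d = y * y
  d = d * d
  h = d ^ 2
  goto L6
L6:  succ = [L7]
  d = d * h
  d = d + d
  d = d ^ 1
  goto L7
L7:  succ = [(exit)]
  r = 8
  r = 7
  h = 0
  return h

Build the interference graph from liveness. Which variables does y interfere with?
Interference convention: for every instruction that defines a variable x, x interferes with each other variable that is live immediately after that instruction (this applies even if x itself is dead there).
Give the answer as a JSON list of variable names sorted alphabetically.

Answer: ["c", "d", "r"]

Working:
Block summaries:
  L0: def={r,y} ue=∅
  L1: def={y} ue={y}
  L2: def={c,d} ue=∅
  L3: def={d,r} ue=∅
  L4: def={d,r,y} ue={r}
  L5: def={d,h} ue={y}
  L6: def={d} ue={d,h}
  L7: def={h,r} ue=∅

Live sets:
  L0: in=∅ out={y}
  L1: in={y} out={y}
  L2: in={y} out={y}
  L3: in={y} out={r,y}
  L4: in={r} out={y}
  L5: in={y} out={d,h}
  L6: in={d,h} out=∅
  L7: in=∅ out=∅

Conflict graph:
  c: {y}
  d: {h,r,y}
  h: {d}
  r: {d,y}
  y: {c,d,r}

N(y) = ["c", "d", "r"]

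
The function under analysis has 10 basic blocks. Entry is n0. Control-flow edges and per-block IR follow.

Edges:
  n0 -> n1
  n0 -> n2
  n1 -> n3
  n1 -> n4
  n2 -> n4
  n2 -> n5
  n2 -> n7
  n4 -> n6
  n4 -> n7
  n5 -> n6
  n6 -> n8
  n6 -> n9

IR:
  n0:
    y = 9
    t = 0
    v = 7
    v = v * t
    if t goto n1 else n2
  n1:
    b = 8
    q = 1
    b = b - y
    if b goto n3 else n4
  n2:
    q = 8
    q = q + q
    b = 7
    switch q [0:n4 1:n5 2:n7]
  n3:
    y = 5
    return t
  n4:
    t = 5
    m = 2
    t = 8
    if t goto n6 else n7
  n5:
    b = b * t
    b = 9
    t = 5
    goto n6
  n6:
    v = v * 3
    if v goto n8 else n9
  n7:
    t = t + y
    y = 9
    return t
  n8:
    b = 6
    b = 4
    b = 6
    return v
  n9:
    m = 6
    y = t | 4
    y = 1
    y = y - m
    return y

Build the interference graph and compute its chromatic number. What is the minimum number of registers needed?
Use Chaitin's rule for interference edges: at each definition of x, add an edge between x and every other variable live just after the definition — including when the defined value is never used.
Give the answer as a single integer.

Answer: 5

Working:
Per-block:
  n0: {t,v,y} / ∅
  n1: {b,q} / {y}
  n2: {b,q} / ∅
  n3: {y} / {t}
  n4: {m,t} / ∅
  n5: {b,t} / {b,t}
  n6: {v} / {v}
  n7: {t,y} / {t,y}
  n8: {b} / {v}
  n9: {m,y} / {t}

Live sets:
  live n0: ∅→{t,v,y}
  live n1: {t,v,y}→{t,v,y}
  live n2: {t,v,y}→{b,t,v,y}
  live n3: {t}→∅
  live n4: {v,y}→{t,v,y}
  live n5: {b,t,v}→{t,v}
  live n6: {t,v}→{t,v}
  live n7: {t,y}→∅
  live n8: {v}→∅
  live n9: {t}→∅

Interference:
  b: {q,t,v,y}
  m: {t,v,y}
  q: {b,t,v,y}
  t: {b,m,q,v,y}
  v: {b,m,q,t,y}
  y: {b,m,q,t,v}

Colouring:
  lower bound: {b,q,t,v,y} mutually conflict ⇒ χ ≥ 5
  assign b→c3 m→c3 q→c4 t→c0 v→c1 y→c2 — no edge inside a register ⇒ χ ≤ 5
  χ = 5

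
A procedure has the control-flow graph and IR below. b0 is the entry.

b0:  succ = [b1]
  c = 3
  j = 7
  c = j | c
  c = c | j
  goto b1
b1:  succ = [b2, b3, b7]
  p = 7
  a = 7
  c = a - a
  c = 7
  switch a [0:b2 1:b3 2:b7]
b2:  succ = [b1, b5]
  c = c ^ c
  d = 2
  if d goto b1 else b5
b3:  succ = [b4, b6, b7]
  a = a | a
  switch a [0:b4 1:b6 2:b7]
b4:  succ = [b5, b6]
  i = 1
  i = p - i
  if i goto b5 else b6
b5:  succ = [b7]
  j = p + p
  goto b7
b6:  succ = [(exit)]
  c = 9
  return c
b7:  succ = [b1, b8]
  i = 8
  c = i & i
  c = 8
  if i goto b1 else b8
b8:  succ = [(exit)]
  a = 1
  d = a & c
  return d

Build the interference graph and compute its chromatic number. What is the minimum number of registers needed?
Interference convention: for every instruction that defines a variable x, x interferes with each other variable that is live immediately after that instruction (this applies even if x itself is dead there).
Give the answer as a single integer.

Answer: 3

Derivation:
def/use:
  b0: def={c,j} ue=∅
  b1: def={a,c,p} ue=∅
  b2: def={c,d} ue={c}
  b3: def={a} ue={a}
  b4: def={i} ue={p}
  b5: def={j} ue={p}
  b6: def={c} ue=∅
  b7: def={c,i} ue=∅
  b8: def={a,d} ue={c}

Live sets:
  b0 li=∅ lo=∅
  b1 li=∅ lo={a,c,p}
  b2 li={c,p} lo={p}
  b3 li={a,p} lo={p}
  b4 li={p} lo={p}
  b5 li={p} lo=∅
  b6 li=∅ lo=∅
  b7 li=∅ lo={c}
  b8 li={c} lo=∅

Conflict graph:
  a — {c,p}
  c — {a,i,j,p}
  d — {p}
  i — {c,p}
  j — {c}
  p — {a,c,d,i}

Chromatic number:
  clique {a,c,p} ⇒ need ≥ 3
  assign a→c2 c→c0 d→c0 i→c2 j→c1 p→c1 — no edge inside a register ⇒ χ ≤ 3
  χ = 3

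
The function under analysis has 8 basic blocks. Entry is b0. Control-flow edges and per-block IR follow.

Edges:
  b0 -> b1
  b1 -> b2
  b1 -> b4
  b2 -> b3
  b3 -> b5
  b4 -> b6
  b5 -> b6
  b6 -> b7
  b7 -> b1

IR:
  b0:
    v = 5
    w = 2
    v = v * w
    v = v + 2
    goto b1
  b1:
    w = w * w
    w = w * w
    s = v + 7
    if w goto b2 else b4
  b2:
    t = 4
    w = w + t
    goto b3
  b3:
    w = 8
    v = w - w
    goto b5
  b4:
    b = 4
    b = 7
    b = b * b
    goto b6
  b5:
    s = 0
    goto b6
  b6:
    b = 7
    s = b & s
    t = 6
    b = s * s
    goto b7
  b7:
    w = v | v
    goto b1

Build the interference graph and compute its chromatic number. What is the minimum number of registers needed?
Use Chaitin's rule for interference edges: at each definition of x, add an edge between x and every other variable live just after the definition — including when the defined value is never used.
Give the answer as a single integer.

Answer: 4

Working:
Per-block:
  b0 def {v,w} use ∅
  b1 def {s,w} use {v,w}
  b2 def {t,w} use {w}
  b3 def {v,w} use ∅
  b4 def {b} use ∅
  b5 def {s} use ∅
  b6 def {b,s,t} use {s}
  b7 def {w} use {v}

Backward fixpoint:
  b0: in=∅ out={v,w}
  b1: in={v,w} out={s,v,w}
  b2: in={w} out=∅
  b3: in=∅ out={v}
  b4: in={s,v} out={s,v}
  b5: in={v} out={s,v}
  b6: in={s,v} out={v}
  b7: in={v} out={v,w}

Interfere edges:
  b — {s,v}
  s — {b,t,v,w}
  t — {s,v,w}
  v — {b,s,t,w}
  w — {s,t,v}

Chromatic number:
  clique {s,t,v,w} ⇒ need ≥ 4
  assign b→R2 s→R0 t→R2 v→R1 w→R3 — no edge inside a register ⇒ χ ≤ 4
  χ = 4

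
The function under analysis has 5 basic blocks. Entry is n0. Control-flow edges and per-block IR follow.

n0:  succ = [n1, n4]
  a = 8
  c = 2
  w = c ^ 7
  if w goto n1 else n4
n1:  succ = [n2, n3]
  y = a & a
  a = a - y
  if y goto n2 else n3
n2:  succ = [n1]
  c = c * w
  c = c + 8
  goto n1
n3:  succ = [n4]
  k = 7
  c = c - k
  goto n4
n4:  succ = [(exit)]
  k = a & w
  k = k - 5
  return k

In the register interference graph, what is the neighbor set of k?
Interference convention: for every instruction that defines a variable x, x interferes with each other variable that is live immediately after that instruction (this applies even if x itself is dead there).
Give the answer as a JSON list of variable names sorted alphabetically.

Answer: ["a", "c", "w"]

Working:
Block summaries:
  n0 def {a,c,w} use ∅
  n1 def {a,y} use {a}
  n2 def {c} use {c,w}
  n3 def {c,k} use {c}
  n4 def {k} use {a,w}

Liveness:
  n0: in=∅ out={a,c,w}
  n1: in={a,c,w} out={a,c,w}
  n2: in={a,c,w} out={a,c,w}
  n3: in={a,c,w} out={a,w}
  n4: in={a,w} out=∅

Interfere edges:
  a↔{c,k,w,y}
  c↔{a,k,w,y}
  k↔{a,c,w}
  w↔{a,c,k,y}
  y↔{a,c,w}

N(k) = ["a", "c", "w"]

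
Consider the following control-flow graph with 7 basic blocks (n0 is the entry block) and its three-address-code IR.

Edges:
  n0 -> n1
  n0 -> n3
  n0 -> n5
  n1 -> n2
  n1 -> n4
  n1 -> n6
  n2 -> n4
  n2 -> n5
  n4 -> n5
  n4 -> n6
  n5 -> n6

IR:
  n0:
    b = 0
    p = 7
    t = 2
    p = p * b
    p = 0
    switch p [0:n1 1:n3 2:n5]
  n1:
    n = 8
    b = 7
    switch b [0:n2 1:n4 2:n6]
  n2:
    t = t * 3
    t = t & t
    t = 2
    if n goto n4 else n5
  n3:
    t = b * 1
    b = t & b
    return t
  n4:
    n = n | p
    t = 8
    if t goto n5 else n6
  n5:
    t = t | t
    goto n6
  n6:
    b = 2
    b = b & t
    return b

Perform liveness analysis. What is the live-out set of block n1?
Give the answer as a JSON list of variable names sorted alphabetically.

Answer: ["n", "p", "t"]

Derivation:
Block summaries:
  n0: def={b,p,t} ue=∅
  n1: def={b,n} ue=∅
  n2: def={t} ue={n,t}
  n3: def={b,t} ue={b}
  n4: def={n,t} ue={n,p}
  n5: def={t} ue={t}
  n6: def={b} ue={t}

Backward fixpoint:
  n0: in=∅ out={b,p,t}
  n1: in={p,t} out={n,p,t}
  n2: in={n,p,t} out={n,p,t}
  n3: in={b} out=∅
  n4: in={n,p} out={t}
  n5: in={t} out={t}
  n6: in={t} out=∅

live-out(n1) = ["n", "p", "t"]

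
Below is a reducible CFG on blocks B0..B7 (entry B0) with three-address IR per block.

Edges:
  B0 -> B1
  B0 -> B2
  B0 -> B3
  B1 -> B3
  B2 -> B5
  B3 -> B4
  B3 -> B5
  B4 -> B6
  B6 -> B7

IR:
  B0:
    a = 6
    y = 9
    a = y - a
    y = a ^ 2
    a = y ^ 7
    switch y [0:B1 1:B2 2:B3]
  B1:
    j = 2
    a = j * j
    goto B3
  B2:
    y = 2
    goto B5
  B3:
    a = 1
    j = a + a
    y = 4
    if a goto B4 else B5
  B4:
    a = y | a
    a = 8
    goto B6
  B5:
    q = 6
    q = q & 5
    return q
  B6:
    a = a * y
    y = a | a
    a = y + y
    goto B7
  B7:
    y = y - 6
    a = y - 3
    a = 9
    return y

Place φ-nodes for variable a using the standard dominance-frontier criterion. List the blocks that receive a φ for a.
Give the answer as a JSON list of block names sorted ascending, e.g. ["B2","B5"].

Answer: ["B3", "B5"]

Derivation:
idom tree: B1←B0 B2←B0 B3←B0 B4←B3 B5←B0 B6←B4 B7←B6
Dom∩ at merges:
  B3: preds {B0,B1}: {B0} ∩ {B0,B1} = {B0}; idom=B0
  B5: preds {B2,B3}: {B0,B2} ∩ {B0,B3} = {B0}; idom=B0

Frontier:
  B3←B0: walk · to B0
  B3←B1: walk B1 to B0
  B5←B2: walk B2 to B0
  B5←B3: walk B3 to B0
  B0 → ∅
  B1 → {B3}
  B2 → {B5}
  B3 → {B5}
  B4 → ∅
  B5 → ∅
  B6 → ∅
  B7 → ∅

φ for a: defs {B0,B1,B3,B4,B6,B7}
  DF⁺ = {B3,B5}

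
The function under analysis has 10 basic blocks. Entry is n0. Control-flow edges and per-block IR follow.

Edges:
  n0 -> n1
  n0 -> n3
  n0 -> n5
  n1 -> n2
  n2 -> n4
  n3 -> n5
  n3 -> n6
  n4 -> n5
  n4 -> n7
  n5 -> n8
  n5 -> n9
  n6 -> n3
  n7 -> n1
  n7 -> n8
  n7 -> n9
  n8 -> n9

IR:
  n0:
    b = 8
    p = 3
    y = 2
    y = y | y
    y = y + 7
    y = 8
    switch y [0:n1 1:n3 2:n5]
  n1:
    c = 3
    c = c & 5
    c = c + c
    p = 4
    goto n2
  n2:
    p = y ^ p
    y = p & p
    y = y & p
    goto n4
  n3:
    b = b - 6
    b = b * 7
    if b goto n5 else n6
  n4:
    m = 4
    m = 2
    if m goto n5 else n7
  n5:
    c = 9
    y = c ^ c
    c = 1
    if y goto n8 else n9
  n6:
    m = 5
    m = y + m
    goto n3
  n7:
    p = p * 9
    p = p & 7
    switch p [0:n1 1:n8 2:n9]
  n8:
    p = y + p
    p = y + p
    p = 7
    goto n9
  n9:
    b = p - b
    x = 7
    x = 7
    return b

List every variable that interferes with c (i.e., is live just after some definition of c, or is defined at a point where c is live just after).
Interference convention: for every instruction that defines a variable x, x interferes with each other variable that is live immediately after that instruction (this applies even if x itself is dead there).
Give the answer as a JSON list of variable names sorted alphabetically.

Answer: ["b", "p", "y"]

Working:
Per-block:
  n0 def {b,p,y} use ∅
  n1 def {c,p} use ∅
  n2 def {p,y} use {p,y}
  n3 def {b} use {b}
  n4 def {m} use ∅
  n5 def {c,y} use ∅
  n6 def {m} use {y}
  n7 def {p} use {p}
  n8 def {p} use {p,y}
  n9 def {b,x} use {b,p}

Live sets:
  n0: in=∅ out={b,p,y}
  n1: in={b,y} out={b,p,y}
  n2: in={b,p,y} out={b,p,y}
  n3: in={b,p,y} out={b,p,y}
  n4: in={b,p,y} out={b,p,y}
  n5: in={b,p} out={b,p,y}
  n6: in={b,p,y} out={b,p,y}
  n7: in={b,p,y} out={b,p,y}
  n8: in={b,p,y} out={b,p}
  n9: in={b,p} out=∅

Interference:
  b: {c,m,p,x,y}
  c: {b,p,y}
  m: {b,p,y}
  p: {b,c,m,y}
  x: {b}
  y: {b,c,m,p}

N(c) = ["b", "p", "y"]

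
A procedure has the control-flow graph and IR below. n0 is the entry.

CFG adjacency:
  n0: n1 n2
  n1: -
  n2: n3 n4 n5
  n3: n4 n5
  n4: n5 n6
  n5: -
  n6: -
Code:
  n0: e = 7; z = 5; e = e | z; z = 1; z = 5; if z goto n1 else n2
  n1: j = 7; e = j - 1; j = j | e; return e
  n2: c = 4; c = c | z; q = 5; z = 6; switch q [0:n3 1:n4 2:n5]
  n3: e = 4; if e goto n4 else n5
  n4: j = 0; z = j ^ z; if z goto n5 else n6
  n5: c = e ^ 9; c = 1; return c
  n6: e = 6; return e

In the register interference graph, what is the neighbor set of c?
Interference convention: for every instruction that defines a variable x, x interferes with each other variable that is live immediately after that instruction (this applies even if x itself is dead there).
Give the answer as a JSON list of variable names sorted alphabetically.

Answer: ["e", "z"]

Analysis:
Per-block:
  n0 def {e,z} use ∅
  n1 def {e,j} use ∅
  n2 def {c,q,z} use {z}
  n3 def {e} use ∅
  n4 def {j,z} use {z}
  n5 def {c} use {e}
  n6 def {e} use ∅

Liveness:
  live n0: ∅→{e,z}
  live n1: ∅→∅
  live n2: {e,z}→{e,z}
  live n3: {z}→{e,z}
  live n4: {e,z}→{e}
  live n5: {e}→∅
  live n6: ∅→∅

Interference:
  c — {e,z}
  e — {c,j,q,z}
  j — {e,z}
  q — {e,z}
  z — {c,e,j,q}

N(c) = ["e", "z"]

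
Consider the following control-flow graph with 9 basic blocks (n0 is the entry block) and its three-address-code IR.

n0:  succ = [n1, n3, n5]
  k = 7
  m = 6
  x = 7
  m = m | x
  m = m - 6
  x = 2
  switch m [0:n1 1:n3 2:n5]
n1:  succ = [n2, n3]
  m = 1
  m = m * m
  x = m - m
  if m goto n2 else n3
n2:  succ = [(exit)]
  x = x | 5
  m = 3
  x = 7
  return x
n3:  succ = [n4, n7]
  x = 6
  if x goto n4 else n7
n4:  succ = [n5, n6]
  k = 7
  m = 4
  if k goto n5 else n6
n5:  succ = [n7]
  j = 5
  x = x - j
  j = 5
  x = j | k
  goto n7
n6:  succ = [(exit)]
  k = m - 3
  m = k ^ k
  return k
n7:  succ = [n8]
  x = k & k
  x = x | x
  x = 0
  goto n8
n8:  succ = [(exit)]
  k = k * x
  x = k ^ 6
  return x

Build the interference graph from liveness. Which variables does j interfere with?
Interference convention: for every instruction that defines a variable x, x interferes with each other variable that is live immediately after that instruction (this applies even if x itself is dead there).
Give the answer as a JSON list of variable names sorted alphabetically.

Answer: ["k", "x"]

Working:
def/use:
  n0: def={k,m,x} ue=∅
  n1: def={m,x} ue=∅
  n2: def={m,x} ue={x}
  n3: def={x} ue=∅
  n4: def={k,m} ue=∅
  n5: def={j,x} ue={k,x}
  n6: def={k,m} ue={m}
  n7: def={x} ue={k}
  n8: def={k,x} ue={k,x}

Backward fixpoint:
  n0: in=∅ out={k,x}
  n1: in={k} out={k,x}
  n2: in={x} out=∅
  n3: in={k} out={k,x}
  n4: in={x} out={k,m,x}
  n5: in={k,x} out={k}
  n6: in={m} out=∅
  n7: in={k} out={k,x}
  n8: in={k,x} out=∅

Interference:
  j: {k,x}
  k: {j,m,x}
  m: {k,x}
  x: {j,k,m}

N(j) = ["k", "x"]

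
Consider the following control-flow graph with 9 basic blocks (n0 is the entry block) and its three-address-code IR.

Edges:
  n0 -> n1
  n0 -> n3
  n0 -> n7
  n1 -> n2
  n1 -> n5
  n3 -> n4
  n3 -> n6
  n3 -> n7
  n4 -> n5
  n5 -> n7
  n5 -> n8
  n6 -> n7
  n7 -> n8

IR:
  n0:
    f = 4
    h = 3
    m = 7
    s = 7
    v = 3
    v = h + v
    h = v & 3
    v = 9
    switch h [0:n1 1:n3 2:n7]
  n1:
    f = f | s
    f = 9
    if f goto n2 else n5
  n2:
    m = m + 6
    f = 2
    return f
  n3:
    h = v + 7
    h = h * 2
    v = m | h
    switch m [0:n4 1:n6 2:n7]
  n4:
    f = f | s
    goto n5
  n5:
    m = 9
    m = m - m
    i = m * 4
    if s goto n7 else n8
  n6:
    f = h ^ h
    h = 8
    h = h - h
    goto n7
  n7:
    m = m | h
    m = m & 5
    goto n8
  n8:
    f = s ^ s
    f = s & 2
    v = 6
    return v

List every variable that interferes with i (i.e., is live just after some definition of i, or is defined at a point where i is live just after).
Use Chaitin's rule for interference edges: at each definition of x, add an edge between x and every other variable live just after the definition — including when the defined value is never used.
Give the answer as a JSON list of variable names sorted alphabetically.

Per-block:
  n0: {f,h,m,s,v} / ∅
  n1: {f} / {f,s}
  n2: {f,m} / {m}
  n3: {h,v} / {m,v}
  n4: {f} / {f,s}
  n5: {i,m} / {s}
  n6: {f,h} / {h}
  n7: {m} / {h,m}
  n8: {f,v} / {s}

Live sets:
  n0: in=∅ out={f,h,m,s,v}
  n1: in={f,h,m,s} out={h,m,s}
  n2: in={m} out=∅
  n3: in={f,m,s,v} out={f,h,m,s}
  n4: in={f,h,s} out={h,s}
  n5: in={h,s} out={h,m,s}
  n6: in={h,m,s} out={h,m,s}
  n7: in={h,m,s} out={s}
  n8: in={s} out=∅

Interfere edges:
  f↔{h,m,s,v}
  h↔{f,i,m,s,v}
  i↔{h,m,s}
  m↔{f,h,i,s,v}
  s↔{f,h,i,m,v}
  v↔{f,h,m,s}

N(i) = ["h", "m", "s"]

Answer: ["h", "m", "s"]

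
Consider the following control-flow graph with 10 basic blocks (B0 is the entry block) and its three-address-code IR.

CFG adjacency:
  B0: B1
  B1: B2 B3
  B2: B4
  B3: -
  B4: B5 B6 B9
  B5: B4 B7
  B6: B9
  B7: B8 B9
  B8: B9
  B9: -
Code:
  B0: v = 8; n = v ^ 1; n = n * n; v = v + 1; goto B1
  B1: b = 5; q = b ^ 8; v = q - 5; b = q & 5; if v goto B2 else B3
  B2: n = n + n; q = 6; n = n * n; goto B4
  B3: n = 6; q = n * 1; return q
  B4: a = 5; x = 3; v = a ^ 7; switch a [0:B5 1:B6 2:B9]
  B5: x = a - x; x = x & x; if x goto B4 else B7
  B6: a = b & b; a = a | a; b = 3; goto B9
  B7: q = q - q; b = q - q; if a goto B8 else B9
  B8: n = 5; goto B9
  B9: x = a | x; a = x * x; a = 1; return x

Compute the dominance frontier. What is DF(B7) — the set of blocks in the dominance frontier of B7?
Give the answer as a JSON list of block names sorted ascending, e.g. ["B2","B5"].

Answer: ["B9"]

Working:
idom tree: B1←B0 B2←B1 B3←B1 B4←B2 B5←B4 B6←B4 B7←B5 B8←B7 B9←B4
Dom at joins:
  B4: preds {B2,B5}: {B0,B1,B2} ∩ {B0,B1,B2,B4,B5} = {B0,B1,B2}; idom=B2
  B9: preds {B4,B6,B7,B8}: {B0,B1,B2,B4} ∩ {B0,B1,B2,B4,B6} ∩ {B0,B1,B2,B4,B5,B7} ∩ {B0,B1,B2,B4,B5,B7,B8} = {B0,B1,B2,B4}; idom=B4

Frontier:
  B4←B2: walk · to B2
  B4←B5: walk B5→B4 to B2
  B9←B4: walk · to B4
  B9←B6: walk B6 to B4
  B9←B7: walk B7→B5 to B4
  B9←B8: walk B8→B7→B5 to B4
  B0: DF=∅
  B1: DF=∅
  B2: DF=∅
  B3: DF=∅
  B4: DF={B4}
  B5: DF={B4,B9}
  B6: DF={B9}
  B7: DF={B9}
  B8: DF={B9}
  B9: DF=∅

DF(B7) = ["B9"]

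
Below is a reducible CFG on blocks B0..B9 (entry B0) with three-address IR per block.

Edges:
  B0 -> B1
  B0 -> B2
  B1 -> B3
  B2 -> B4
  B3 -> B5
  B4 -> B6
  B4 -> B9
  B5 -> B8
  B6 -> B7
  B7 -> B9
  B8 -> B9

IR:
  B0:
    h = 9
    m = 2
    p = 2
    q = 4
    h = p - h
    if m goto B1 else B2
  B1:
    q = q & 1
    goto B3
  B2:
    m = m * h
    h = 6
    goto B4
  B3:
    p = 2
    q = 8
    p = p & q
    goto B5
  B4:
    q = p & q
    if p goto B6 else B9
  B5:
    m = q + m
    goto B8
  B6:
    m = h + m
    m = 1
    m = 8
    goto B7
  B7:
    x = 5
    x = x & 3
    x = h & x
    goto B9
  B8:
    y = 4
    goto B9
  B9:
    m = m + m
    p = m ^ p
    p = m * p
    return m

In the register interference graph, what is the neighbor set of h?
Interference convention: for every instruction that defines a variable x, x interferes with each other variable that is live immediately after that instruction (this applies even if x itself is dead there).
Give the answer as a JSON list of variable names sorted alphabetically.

def/use:
  B0: def={h,m,p,q} ue=∅
  B1: def={q} ue={q}
  B2: def={h,m} ue={h,m}
  B3: def={p,q} ue=∅
  B4: def={q} ue={p,q}
  B5: def={m} ue={m,q}
  B6: def={m} ue={h,m}
  B7: def={x} ue={h}
  B8: def={y} ue=∅
  B9: def={m,p} ue={m,p}

Backward fixpoint:
  B0 li=∅ lo={h,m,p,q}
  B1 li={m,q} lo={m}
  B2 li={h,m,p,q} lo={h,m,p,q}
  B3 li={m} lo={m,p,q}
  B4 li={h,m,p,q} lo={h,m,p}
  B5 li={m,p,q} lo={m,p}
  B6 li={h,m,p} lo={h,m,p}
  B7 li={h,m,p} lo={m,p}
  B8 li={m,p} lo={m,p}
  B9 li={m,p} lo=∅

Conflict graph:
  h: {m,p,q,x}
  m: {h,p,q,x,y}
  p: {h,m,q,x,y}
  q: {h,m,p}
  x: {h,m,p}
  y: {m,p}

N(h) = ["m", "p", "q", "x"]

Answer: ["m", "p", "q", "x"]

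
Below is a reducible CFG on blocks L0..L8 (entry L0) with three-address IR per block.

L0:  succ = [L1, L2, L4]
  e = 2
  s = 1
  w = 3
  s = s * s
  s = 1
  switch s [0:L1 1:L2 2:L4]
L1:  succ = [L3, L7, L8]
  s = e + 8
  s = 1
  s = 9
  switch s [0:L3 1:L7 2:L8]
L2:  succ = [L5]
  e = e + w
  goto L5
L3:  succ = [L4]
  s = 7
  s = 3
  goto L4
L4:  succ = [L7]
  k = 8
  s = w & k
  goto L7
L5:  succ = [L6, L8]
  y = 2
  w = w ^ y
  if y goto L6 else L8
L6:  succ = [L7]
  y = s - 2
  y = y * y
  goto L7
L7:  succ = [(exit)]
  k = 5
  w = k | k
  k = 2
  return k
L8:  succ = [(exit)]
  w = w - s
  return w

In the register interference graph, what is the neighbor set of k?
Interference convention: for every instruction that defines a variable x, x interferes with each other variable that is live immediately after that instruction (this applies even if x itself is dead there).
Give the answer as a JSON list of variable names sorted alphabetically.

Answer: ["w"]

Analysis:
Per-block:
  L0 def {e,s,w} use ∅
  L1 def {s} use {e}
  L2 def {e} use {e,w}
  L3 def {s} use ∅
  L4 def {k,s} use {w}
  L5 def {w,y} use {w}
  L6 def {y} use {s}
  L7 def {k,w} use ∅
  L8 def {w} use {s,w}

Backward fixpoint:
  live L0: ∅→{e,s,w}
  live L1: {e,w}→{s,w}
  live L2: {e,s,w}→{s,w}
  live L3: {w}→{w}
  live L4: {w}→∅
  live L5: {s,w}→{s,w}
  live L6: {s}→∅
  live L7: ∅→∅
  live L8: {s,w}→∅

Interference:
  e — {s,w}
  k — {w}
  s — {e,w,y}
  w — {e,k,s,y}
  y — {s,w}

N(k) = ["w"]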